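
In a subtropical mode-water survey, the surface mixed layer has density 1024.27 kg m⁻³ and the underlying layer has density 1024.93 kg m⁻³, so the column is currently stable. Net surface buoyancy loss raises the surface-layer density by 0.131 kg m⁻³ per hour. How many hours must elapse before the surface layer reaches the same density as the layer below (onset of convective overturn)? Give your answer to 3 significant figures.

Density deficit of the surface layer: 1024.93 − 1024.27 = 0.66 kg m⁻³.
Required change = 0.66 / 0.131 = 5.04 hours.

5.04 hours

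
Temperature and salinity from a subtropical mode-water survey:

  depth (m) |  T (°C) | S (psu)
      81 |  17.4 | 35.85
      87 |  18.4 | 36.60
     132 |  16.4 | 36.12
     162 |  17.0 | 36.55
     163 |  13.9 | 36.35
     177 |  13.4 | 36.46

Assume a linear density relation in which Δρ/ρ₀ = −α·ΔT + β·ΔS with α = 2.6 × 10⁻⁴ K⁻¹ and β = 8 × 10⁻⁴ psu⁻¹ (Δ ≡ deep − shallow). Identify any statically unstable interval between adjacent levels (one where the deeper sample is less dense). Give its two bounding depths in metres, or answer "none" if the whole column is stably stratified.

none

Evaluate Δρ/ρ₀ = −αΔT + βΔS across each adjacent pair:
  81–87 m: −αΔT+βΔS = −(2.6 × 10⁻⁴)(+1.0)+(8 × 10⁻⁴)(+0.75) = 3.4 × 10⁻⁴ → stable
  87–132 m: −αΔT+βΔS = −(2.6 × 10⁻⁴)(-2.0)+(8 × 10⁻⁴)(-0.48) = 1.4 × 10⁻⁴ → stable
  132–162 m: −αΔT+βΔS = −(2.6 × 10⁻⁴)(+0.6)+(8 × 10⁻⁴)(+0.43) = 1.9 × 10⁻⁴ → stable
  162–163 m: −αΔT+βΔS = −(2.6 × 10⁻⁴)(-3.1)+(8 × 10⁻⁴)(-0.20) = 6.5 × 10⁻⁴ → stable
  163–177 m: −αΔT+βΔS = −(2.6 × 10⁻⁴)(-0.5)+(8 × 10⁻⁴)(+0.11) = 2.2 × 10⁻⁴ → stable
Every interval has Δρ > 0: the column is stably stratified throughout.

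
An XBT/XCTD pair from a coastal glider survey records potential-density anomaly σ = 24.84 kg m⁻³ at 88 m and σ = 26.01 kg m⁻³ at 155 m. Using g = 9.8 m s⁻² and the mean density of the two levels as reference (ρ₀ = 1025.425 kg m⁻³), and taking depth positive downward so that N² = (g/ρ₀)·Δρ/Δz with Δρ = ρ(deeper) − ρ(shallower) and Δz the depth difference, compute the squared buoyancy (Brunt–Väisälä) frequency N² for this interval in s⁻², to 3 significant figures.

1.67 × 10⁻⁴ s⁻²

Δρ = 1026.01 − 1024.84 = 1.17 kg m⁻³ over Δz = 155 − 88 = 67 m.
N² = (9.8/1025.425) × (1.17/67) = 1.6689 × 10⁻⁴ s⁻² ≈ 1.67 × 10⁻⁴ s⁻².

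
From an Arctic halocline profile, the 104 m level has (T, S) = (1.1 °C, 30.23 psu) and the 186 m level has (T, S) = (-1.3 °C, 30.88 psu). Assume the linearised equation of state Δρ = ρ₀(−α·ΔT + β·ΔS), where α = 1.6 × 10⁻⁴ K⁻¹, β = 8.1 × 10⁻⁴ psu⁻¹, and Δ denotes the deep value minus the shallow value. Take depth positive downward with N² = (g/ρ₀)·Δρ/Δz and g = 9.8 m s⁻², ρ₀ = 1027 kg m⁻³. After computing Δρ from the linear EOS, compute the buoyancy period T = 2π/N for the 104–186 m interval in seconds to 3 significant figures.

602 s

ΔT = -2.4 K, ΔS = +0.65 psu (deep − shallow).
Δρ/ρ₀ = −αΔT + βΔS = 3.84 × 10⁻⁴ + 5.265 × 10⁻⁴ = 9.105 × 10⁻⁴, so Δρ ≈ 0.9351 kg m⁻³.
N² = (g/ρ₀)·Δρ/Δz = g·(Δρ/ρ₀)/Δz = 9.8 × 9.105 × 10⁻⁴ / 82 = 1.0882 × 10⁻⁴ s⁻².
N = √(1.0882 × 10⁻⁴) = 0.010432 rad s⁻¹ → T = 2π/N = 602.30 s ≈ 602 s.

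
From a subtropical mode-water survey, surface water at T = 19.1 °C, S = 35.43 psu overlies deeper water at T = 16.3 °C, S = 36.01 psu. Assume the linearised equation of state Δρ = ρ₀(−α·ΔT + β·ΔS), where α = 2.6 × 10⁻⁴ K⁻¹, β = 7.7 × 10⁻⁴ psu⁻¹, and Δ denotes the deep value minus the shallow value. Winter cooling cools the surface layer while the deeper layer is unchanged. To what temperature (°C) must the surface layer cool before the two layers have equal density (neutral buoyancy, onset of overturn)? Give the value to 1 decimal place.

Neutral buoyancy requires Δρ = 0, i.e. −α(T_deep − T_surf′) + β(S_deep − S_surf) = 0.
T_surf′ = T_deep − (β/α)·ΔS = 16.3 − (7.7 × 10⁻⁴/2.6 × 10⁻⁴)·(+0.58) = 14.582 °C.
Cooling required: 19.1 − (14.582) = 4.518 °C.

14.6 °C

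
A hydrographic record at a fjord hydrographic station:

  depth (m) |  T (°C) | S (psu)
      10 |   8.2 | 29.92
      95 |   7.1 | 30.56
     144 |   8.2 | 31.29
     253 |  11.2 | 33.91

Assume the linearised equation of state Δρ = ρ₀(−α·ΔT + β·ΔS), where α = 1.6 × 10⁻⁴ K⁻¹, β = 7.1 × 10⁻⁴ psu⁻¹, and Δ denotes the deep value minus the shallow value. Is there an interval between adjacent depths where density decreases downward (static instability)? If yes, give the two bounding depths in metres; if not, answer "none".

Evaluate Δρ/ρ₀ = −αΔT + βΔS across each adjacent pair:
  10–95 m: −αΔT+βΔS = −(1.6 × 10⁻⁴)(-1.1)+(7.1 × 10⁻⁴)(+0.64) = 6.3 × 10⁻⁴ → stable
  95–144 m: −αΔT+βΔS = −(1.6 × 10⁻⁴)(+1.1)+(7.1 × 10⁻⁴)(+0.73) = 3.4 × 10⁻⁴ → stable
  144–253 m: −αΔT+βΔS = −(1.6 × 10⁻⁴)(+3.0)+(7.1 × 10⁻⁴)(+2.62) = 1.4 × 10⁻³ → stable
Every interval has Δρ > 0: the column is stably stratified throughout.

none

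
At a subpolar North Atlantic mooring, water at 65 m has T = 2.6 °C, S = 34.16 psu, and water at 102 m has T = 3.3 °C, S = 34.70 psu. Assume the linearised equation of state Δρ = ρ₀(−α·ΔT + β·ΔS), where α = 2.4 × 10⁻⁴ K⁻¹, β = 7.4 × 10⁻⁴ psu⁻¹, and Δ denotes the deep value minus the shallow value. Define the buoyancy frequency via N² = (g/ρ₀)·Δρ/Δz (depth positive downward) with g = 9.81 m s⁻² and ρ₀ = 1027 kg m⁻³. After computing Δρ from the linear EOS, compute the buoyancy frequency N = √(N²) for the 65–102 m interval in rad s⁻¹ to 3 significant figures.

7.84 × 10⁻³ rad s⁻¹

ΔT = +0.7 K, ΔS = +0.54 psu (deep − shallow).
Δρ/ρ₀ = −αΔT + βΔS = -1.68 × 10⁻⁴ + 3.996 × 10⁻⁴ = 2.316 × 10⁻⁴, so Δρ ≈ 0.2379 kg m⁻³.
N² = (g/ρ₀)·Δρ/Δz = g·(Δρ/ρ₀)/Δz = 9.81 × 2.316 × 10⁻⁴ / 37 = 6.1405 × 10⁻⁵ s⁻².
N = √(6.1405 × 10⁻⁵) = 7.8361 × 10⁻³ rad s⁻¹ ≈ 7.84 × 10⁻³ rad s⁻¹.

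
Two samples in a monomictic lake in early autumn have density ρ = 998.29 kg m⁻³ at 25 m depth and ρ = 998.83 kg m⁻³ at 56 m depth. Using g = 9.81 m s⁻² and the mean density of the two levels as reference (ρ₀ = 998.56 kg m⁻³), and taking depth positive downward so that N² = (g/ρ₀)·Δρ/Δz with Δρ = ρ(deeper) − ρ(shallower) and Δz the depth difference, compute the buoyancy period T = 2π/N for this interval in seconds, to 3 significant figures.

480 s

Δρ = 998.83 − 998.29 = 0.54 kg m⁻³ over Δz = 56 − 25 = 31 m.
N² = (9.81/998.56) × (0.54/31) = 1.7113 × 10⁻⁴ s⁻².
N = √(1.7113 × 10⁻⁴) = 0.013082 rad s⁻¹, so T = 2π/N = 480.29 s ≈ 480 s.
A positive N² confirms static stability across the interval.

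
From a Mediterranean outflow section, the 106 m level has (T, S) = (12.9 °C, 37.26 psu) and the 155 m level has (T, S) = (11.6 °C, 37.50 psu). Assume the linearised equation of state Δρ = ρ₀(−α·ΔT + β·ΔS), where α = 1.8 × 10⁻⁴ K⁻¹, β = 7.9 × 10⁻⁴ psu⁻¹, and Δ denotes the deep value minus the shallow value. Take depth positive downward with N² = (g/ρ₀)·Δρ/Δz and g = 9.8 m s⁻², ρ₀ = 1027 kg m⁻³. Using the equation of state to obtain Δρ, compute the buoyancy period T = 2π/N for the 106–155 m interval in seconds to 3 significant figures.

ΔT = -1.3 K, ΔS = +0.24 psu (deep − shallow).
Δρ/ρ₀ = −αΔT + βΔS = 2.34 × 10⁻⁴ + 1.896 × 10⁻⁴ = 4.236 × 10⁻⁴, so Δρ ≈ 0.4350 kg m⁻³.
N² = (g/ρ₀)·Δρ/Δz = g·(Δρ/ρ₀)/Δz = 9.8 × 4.236 × 10⁻⁴ / 49 = 8.4720 × 10⁻⁵ s⁻².
N = √(8.4720 × 10⁻⁵) = 9.2043 × 10⁻³ rad s⁻¹ → T = 2π/N = 682.64 s ≈ 683 s.

683 s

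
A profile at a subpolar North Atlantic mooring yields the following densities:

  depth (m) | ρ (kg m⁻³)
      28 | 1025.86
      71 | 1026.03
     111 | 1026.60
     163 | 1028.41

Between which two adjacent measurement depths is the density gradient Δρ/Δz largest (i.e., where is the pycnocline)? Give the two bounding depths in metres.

Compute the density gradient over each adjacent pair:
  28–71 m: Δρ/Δz = 0.17/43 = 4.0 × 10⁻³ kg m⁻⁴
  71–111 m: Δρ/Δz = 0.57/40 = 0.014 kg m⁻⁴
  111–163 m: Δρ/Δz = 1.81/52 = 0.035 kg m⁻⁴
The largest gradient is in the 111–163 m interval — the pycnocline.

111–163 m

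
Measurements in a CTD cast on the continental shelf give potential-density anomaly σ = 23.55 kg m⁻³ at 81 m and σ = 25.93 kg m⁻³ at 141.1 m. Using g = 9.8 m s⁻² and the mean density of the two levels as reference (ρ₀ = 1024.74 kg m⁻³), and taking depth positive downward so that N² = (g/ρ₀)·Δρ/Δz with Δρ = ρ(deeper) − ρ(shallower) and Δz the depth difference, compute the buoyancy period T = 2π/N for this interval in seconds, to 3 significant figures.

Δρ = 1025.93 − 1023.55 = 2.38 kg m⁻³ over Δz = 141.1 − 81 = 60.1 m.
N² = (9.8/1024.74) × (2.38/60.1) = 3.7872 × 10⁻⁴ s⁻².
N = √(3.7872 × 10⁻⁴) = 0.019461 rad s⁻¹, so T = 2π/N = 322.86 s ≈ 323 s.

323 s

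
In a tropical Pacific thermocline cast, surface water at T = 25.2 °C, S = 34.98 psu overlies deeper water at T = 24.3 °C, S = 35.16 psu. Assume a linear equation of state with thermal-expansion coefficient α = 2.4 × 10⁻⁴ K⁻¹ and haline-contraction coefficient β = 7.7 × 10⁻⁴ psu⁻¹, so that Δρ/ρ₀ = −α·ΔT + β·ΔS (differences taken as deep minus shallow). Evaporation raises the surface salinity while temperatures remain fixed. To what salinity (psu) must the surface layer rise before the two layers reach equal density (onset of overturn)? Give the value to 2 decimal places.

35.44 psu

Neutral buoyancy requires −α(T_deep − T_surf) + β(S_deep − S_surf′) = 0.
S_surf′ = S_deep − (α/β)·ΔT = 35.16 − (2.4 × 10⁻⁴/7.7 × 10⁻⁴)·(-0.9) = 35.4405 psu.
Increase required: 35.4405 − 34.98 = 0.4605 psu.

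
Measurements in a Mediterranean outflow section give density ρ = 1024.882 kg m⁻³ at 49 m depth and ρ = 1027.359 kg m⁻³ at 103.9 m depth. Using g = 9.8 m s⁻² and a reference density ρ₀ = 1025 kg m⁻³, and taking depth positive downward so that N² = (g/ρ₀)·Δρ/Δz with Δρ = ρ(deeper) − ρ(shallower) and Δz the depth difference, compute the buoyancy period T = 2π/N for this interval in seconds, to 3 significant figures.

Δρ = 1027.359 − 1024.882 = 2.477 kg m⁻³ over Δz = 103.9 − 49 = 54.9 m.
N² = (9.8/1025) × (2.477/54.9) = 4.3138 × 10⁻⁴ s⁻².
N = √(4.3138 × 10⁻⁴) = 0.020770 rad s⁻¹, so T = 2π/N = 302.51 s ≈ 303 s.

303 s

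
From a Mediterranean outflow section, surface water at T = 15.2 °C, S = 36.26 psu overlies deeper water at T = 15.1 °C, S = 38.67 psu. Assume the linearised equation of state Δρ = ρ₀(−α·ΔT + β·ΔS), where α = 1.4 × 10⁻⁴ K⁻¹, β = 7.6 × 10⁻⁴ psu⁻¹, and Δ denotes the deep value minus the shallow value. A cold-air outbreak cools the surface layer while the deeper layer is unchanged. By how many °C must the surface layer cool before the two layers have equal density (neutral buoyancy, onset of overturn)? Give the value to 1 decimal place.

13.2 °C

Neutral buoyancy requires Δρ = 0, i.e. −α(T_deep − T_surf′) + β(S_deep − S_surf) = 0.
T_surf′ = T_deep − (β/α)·ΔS = 15.1 − (7.6 × 10⁻⁴/1.4 × 10⁻⁴)·(+2.41) = 2.017 °C.
Cooling required: 15.2 − (2.017) = 13.183 °C.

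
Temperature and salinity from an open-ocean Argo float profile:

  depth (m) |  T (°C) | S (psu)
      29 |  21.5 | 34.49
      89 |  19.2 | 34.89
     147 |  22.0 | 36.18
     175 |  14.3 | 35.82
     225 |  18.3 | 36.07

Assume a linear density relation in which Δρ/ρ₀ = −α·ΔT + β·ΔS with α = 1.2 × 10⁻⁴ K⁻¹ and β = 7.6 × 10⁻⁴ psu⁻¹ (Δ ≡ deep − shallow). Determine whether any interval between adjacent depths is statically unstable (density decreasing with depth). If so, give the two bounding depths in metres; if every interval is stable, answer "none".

Evaluate Δρ/ρ₀ = −αΔT + βΔS across each adjacent pair:
  29–89 m: −αΔT+βΔS = −(1.2 × 10⁻⁴)(-2.3)+(7.6 × 10⁻⁴)(+0.40) = 5.8 × 10⁻⁴ → stable
  89–147 m: −αΔT+βΔS = −(1.2 × 10⁻⁴)(+2.8)+(7.6 × 10⁻⁴)(+1.29) = 6.4 × 10⁻⁴ → stable
  147–175 m: −αΔT+βΔS = −(1.2 × 10⁻⁴)(-7.7)+(7.6 × 10⁻⁴)(-0.36) = 6.5 × 10⁻⁴ → stable
  175–225 m: −αΔT+βΔS = −(1.2 × 10⁻⁴)(+4.0)+(7.6 × 10⁻⁴)(+0.25) = -2.9 × 10⁻⁴ → UNSTABLE
The 175–225 m interval has Δρ < 0: lighter water underlies denser water.

175–225 m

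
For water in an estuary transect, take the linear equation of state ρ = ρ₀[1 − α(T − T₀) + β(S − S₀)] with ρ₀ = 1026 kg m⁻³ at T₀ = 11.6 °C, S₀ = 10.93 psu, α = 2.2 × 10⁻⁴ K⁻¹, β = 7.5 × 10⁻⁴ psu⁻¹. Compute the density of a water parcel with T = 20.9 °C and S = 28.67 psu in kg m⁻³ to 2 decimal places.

1037.55 kg m⁻³

T − T₀ = +9.3 K, S − S₀ = +17.74 psu.
Bracket = 1 − α·(+9.3) + β·(+17.74) = 1 + (0.011259) = 1.0112590.
ρ = 1026 × 1.0112590 = 1037.55 kg m⁻³.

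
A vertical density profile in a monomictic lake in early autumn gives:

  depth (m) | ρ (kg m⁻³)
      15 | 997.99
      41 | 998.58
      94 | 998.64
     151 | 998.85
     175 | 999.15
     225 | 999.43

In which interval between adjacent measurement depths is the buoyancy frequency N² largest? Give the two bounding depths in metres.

Compute the density gradient over each adjacent pair:
  15–41 m: Δρ/Δz = 0.59/26 = 0.023 kg m⁻⁴
  41–94 m: Δρ/Δz = 0.06/53 = 1.1 × 10⁻³ kg m⁻⁴
  94–151 m: Δρ/Δz = 0.21/57 = 3.7 × 10⁻³ kg m⁻⁴
  151–175 m: Δρ/Δz = 0.30/24 = 0.012 kg m⁻⁴
  175–225 m: Δρ/Δz = 0.28/50 = 5.6 × 10⁻³ kg m⁻⁴
The largest gradient is in the 15–41 m interval — the pycnocline.

15–41 m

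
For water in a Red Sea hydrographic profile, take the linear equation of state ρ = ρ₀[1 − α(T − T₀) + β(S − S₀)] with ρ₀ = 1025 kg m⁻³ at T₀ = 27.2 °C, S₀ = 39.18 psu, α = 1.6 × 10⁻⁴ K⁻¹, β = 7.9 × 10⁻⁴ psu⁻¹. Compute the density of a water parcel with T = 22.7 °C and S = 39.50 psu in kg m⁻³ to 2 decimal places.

T − T₀ = -4.5 K, S − S₀ = +0.32 psu.
Bracket = 1 − α·(-4.5) + β·(+0.32) = 1 + (9.728 × 10⁻⁴) = 1.0009728.
ρ = 1025 × 1.0009728 = 1026.00 kg m⁻³.

1026.00 kg m⁻³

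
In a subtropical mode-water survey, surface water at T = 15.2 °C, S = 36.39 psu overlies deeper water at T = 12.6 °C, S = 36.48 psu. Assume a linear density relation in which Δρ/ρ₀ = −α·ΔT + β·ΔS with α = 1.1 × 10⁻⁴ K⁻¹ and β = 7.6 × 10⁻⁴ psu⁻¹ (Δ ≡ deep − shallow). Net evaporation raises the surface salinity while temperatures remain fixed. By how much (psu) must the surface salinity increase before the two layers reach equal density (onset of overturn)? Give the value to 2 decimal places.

Neutral buoyancy requires −α(T_deep − T_surf) + β(S_deep − S_surf′) = 0.
S_surf′ = S_deep − (α/β)·ΔT = 36.48 − (1.1 × 10⁻⁴/7.6 × 10⁻⁴)·(-2.6) = 36.8563 psu.
Increase required: 36.8563 − 36.39 = 0.4663 psu.

0.47 psu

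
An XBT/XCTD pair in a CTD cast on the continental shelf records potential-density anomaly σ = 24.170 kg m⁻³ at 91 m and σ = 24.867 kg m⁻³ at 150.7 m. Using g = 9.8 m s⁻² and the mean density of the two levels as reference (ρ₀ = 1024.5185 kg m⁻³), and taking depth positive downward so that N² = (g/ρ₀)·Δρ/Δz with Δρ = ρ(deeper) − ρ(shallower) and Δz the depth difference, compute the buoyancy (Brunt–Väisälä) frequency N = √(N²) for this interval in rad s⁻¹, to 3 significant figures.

0.0106 rad s⁻¹

Δρ = 1024.867 − 1024.170 = 0.697 kg m⁻³ over Δz = 150.7 − 91 = 59.7 m.
N² = (9.8/1024.5185) × (0.697/59.7) = 1.1168 × 10⁻⁴ s⁻².
N = √(1.1168 × 10⁻⁴) = 0.010568 rad s⁻¹ ≈ 0.0106 rad s⁻¹.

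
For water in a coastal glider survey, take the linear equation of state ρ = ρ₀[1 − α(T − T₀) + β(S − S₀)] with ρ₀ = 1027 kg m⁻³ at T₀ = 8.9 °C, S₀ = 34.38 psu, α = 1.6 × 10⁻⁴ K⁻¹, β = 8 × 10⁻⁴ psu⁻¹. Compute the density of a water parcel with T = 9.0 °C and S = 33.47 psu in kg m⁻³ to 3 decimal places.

1026.236 kg m⁻³

T − T₀ = +0.1 K, S − S₀ = -0.91 psu.
Bracket = 1 − α·(+0.1) + β·(-0.91) = 1 + (-7.44 × 10⁻⁴) = 0.9992560.
ρ = 1027 × 0.9992560 = 1026.236 kg m⁻³.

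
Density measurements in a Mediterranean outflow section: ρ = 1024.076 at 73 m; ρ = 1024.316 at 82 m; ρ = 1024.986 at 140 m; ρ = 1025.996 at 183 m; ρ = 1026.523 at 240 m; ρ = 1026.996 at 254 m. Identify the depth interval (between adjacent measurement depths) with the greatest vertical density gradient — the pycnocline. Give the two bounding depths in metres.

240–254 m

Compute the density gradient over each adjacent pair:
  73–82 m: Δρ/Δz = 0.240/9 = 0.027 kg m⁻⁴
  82–140 m: Δρ/Δz = 0.670/58 = 0.012 kg m⁻⁴
  140–183 m: Δρ/Δz = 1.010/43 = 0.023 kg m⁻⁴
  183–240 m: Δρ/Δz = 0.527/57 = 9.2 × 10⁻³ kg m⁻⁴
  240–254 m: Δρ/Δz = 0.473/14 = 0.034 kg m⁻⁴
The largest gradient is in the 240–254 m interval — the pycnocline.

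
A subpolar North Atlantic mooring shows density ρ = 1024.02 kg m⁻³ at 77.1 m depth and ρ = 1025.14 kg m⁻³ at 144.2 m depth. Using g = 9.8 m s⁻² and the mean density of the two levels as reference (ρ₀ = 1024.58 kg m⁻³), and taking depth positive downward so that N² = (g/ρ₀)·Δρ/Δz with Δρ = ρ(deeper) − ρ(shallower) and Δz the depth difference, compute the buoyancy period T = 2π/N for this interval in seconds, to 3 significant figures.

497 s

Δρ = 1025.14 − 1024.02 = 1.12 kg m⁻³ over Δz = 144.2 − 77.1 = 67.1 m.
N² = (9.8/1024.58) × (1.12/67.1) = 1.5965 × 10⁻⁴ s⁻².
N = √(1.5965 × 10⁻⁴) = 0.012635 rad s⁻¹, so T = 2π/N = 497.28 s ≈ 497 s.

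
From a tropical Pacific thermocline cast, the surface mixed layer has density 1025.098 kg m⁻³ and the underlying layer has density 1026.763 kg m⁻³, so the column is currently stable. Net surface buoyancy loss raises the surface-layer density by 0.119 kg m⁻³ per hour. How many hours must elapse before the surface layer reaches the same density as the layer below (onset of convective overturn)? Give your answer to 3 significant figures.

14.0 hours

Density deficit of the surface layer: 1026.763 − 1025.098 = 1.665 kg m⁻³.
Required change = 1.665 / 0.119 = 14.0 hours.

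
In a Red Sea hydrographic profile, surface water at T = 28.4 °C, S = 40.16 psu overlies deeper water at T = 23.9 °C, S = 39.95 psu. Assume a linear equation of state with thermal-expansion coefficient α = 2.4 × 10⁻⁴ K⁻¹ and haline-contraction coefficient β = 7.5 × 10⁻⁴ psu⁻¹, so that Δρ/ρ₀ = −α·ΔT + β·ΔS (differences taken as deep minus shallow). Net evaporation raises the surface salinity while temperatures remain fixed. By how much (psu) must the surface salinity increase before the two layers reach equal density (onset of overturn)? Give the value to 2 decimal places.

1.23 psu

Neutral buoyancy requires −α(T_deep − T_surf) + β(S_deep − S_surf′) = 0.
S_surf′ = S_deep − (α/β)·ΔT = 39.95 − (2.4 × 10⁻⁴/7.5 × 10⁻⁴)·(-4.5) = 41.3900 psu.
Increase required: 41.3900 − 40.16 = 1.2300 psu.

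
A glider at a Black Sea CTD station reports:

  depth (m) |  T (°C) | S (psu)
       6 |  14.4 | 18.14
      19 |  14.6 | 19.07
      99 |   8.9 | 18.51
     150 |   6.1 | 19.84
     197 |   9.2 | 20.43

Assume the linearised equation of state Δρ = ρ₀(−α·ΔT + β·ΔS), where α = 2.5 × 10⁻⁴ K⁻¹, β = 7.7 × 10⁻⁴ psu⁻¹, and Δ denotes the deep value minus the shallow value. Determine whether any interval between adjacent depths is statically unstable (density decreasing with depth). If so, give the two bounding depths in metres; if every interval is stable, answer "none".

Evaluate Δρ/ρ₀ = −αΔT + βΔS across each adjacent pair:
  6–19 m: −αΔT+βΔS = −(2.5 × 10⁻⁴)(+0.2)+(7.7 × 10⁻⁴)(+0.93) = 6.7 × 10⁻⁴ → stable
  19–99 m: −αΔT+βΔS = −(2.5 × 10⁻⁴)(-5.7)+(7.7 × 10⁻⁴)(-0.56) = 9.9 × 10⁻⁴ → stable
  99–150 m: −αΔT+βΔS = −(2.5 × 10⁻⁴)(-2.8)+(7.7 × 10⁻⁴)(+1.33) = 1.7 × 10⁻³ → stable
  150–197 m: −αΔT+βΔS = −(2.5 × 10⁻⁴)(+3.1)+(7.7 × 10⁻⁴)(+0.59) = -3.2 × 10⁻⁴ → UNSTABLE
The 150–197 m interval has Δρ < 0: lighter water underlies denser water.

150–197 m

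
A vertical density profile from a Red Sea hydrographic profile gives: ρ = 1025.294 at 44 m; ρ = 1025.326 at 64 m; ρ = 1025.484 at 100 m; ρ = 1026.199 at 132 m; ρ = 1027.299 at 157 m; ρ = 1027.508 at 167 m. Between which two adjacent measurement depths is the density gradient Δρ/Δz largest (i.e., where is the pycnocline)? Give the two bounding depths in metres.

Compute the density gradient over each adjacent pair:
  44–64 m: Δρ/Δz = 0.032/20 = 1.6 × 10⁻³ kg m⁻⁴
  64–100 m: Δρ/Δz = 0.158/36 = 4.4 × 10⁻³ kg m⁻⁴
  100–132 m: Δρ/Δz = 0.715/32 = 0.022 kg m⁻⁴
  132–157 m: Δρ/Δz = 1.100/25 = 0.044 kg m⁻⁴
  157–167 m: Δρ/Δz = 0.209/10 = 0.021 kg m⁻⁴
The largest gradient is in the 132–157 m interval — the pycnocline.

132–157 m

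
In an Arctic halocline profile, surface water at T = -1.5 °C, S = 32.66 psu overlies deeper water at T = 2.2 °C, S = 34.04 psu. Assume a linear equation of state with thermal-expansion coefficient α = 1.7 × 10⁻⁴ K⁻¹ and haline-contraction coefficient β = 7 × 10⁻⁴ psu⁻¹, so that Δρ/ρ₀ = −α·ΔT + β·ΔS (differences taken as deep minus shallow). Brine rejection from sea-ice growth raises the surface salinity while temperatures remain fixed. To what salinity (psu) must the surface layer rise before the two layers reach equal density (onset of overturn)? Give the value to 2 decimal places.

33.14 psu

Neutral buoyancy requires −α(T_deep − T_surf) + β(S_deep − S_surf′) = 0.
S_surf′ = S_deep − (α/β)·ΔT = 34.04 − (1.7 × 10⁻⁴/7 × 10⁻⁴)·(+3.7) = 33.1414 psu.
Increase required: 33.1414 − 32.66 = 0.4814 psu.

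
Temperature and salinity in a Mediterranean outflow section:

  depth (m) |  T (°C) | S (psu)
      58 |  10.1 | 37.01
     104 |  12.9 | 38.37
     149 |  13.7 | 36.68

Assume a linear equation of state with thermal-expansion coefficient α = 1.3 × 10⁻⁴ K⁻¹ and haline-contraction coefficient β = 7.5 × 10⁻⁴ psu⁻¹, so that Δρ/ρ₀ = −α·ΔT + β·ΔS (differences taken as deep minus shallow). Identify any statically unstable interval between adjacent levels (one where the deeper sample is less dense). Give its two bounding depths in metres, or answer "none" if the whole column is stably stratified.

104–149 m

Evaluate Δρ/ρ₀ = −αΔT + βΔS across each adjacent pair:
  58–104 m: −αΔT+βΔS = −(1.3 × 10⁻⁴)(+2.8)+(7.5 × 10⁻⁴)(+1.36) = 6.6 × 10⁻⁴ → stable
  104–149 m: −αΔT+βΔS = −(1.3 × 10⁻⁴)(+0.8)+(7.5 × 10⁻⁴)(-1.69) = -1.4 × 10⁻³ → UNSTABLE
The 104–149 m interval has Δρ < 0: lighter water underlies denser water.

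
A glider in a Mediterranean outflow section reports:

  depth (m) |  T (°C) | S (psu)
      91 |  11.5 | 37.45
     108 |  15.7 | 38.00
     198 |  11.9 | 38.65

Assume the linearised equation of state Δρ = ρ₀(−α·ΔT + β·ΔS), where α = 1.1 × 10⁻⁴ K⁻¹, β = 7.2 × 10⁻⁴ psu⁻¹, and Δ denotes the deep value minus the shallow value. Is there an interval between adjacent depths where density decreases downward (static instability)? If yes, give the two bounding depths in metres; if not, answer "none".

91–108 m

Evaluate Δρ/ρ₀ = −αΔT + βΔS across each adjacent pair:
  91–108 m: −αΔT+βΔS = −(1.1 × 10⁻⁴)(+4.2)+(7.2 × 10⁻⁴)(+0.55) = -6.6 × 10⁻⁵ → UNSTABLE
  108–198 m: −αΔT+βΔS = −(1.1 × 10⁻⁴)(-3.8)+(7.2 × 10⁻⁴)(+0.65) = 8.9 × 10⁻⁴ → stable
The 91–108 m interval has Δρ < 0: lighter water underlies denser water.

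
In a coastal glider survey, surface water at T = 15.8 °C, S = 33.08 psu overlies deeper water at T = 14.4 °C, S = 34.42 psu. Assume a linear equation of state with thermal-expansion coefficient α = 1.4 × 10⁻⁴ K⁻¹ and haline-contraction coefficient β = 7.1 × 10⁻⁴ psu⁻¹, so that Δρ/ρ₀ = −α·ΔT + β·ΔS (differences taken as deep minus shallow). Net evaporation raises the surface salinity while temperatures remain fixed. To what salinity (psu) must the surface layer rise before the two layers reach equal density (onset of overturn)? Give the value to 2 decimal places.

34.70 psu

Neutral buoyancy requires −α(T_deep − T_surf) + β(S_deep − S_surf′) = 0.
S_surf′ = S_deep − (α/β)·ΔT = 34.42 − (1.4 × 10⁻⁴/7.1 × 10⁻⁴)·(-1.4) = 34.6961 psu.
Increase required: 34.6961 − 33.08 = 1.6161 psu.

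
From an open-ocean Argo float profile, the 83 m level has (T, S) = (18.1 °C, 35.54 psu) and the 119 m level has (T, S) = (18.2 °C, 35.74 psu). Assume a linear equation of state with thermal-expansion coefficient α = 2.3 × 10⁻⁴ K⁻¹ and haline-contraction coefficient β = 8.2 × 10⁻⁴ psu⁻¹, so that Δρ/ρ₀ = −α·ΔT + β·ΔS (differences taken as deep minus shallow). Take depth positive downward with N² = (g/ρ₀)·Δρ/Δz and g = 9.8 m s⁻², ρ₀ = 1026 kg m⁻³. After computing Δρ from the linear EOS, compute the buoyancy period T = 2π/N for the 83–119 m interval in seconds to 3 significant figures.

ΔT = +0.1 K, ΔS = +0.20 psu (deep − shallow).
Δρ/ρ₀ = −αΔT + βΔS = -2.30 × 10⁻⁵ + 1.64 × 10⁻⁴ = 1.41 × 10⁻⁴, so Δρ ≈ 0.1447 kg m⁻³.
N² = (g/ρ₀)·Δρ/Δz = g·(Δρ/ρ₀)/Δz = 9.8 × 1.41 × 10⁻⁴ / 36 = 3.8383 × 10⁻⁵ s⁻².
N = √(3.8383 × 10⁻⁵) = 6.1954 × 10⁻³ rad s⁻¹ → T = 2π/N = 1.0142 × 10³ s ≈ 1.01 × 10³ s.

1.01 × 10³ s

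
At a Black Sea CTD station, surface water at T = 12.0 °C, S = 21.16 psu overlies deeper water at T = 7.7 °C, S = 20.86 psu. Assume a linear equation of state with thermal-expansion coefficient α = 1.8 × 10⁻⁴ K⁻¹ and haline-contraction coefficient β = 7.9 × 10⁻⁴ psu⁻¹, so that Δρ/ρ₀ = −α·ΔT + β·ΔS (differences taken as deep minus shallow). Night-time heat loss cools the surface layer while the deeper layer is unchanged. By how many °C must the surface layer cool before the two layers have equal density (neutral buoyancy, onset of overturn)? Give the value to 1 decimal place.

Neutral buoyancy requires Δρ = 0, i.e. −α(T_deep − T_surf′) + β(S_deep − S_surf) = 0.
T_surf′ = T_deep − (β/α)·ΔS = 7.7 − (7.9 × 10⁻⁴/1.8 × 10⁻⁴)·(-0.30) = 9.017 °C.
Cooling required: 12.0 − (9.017) = 2.983 °C.

3.0 °C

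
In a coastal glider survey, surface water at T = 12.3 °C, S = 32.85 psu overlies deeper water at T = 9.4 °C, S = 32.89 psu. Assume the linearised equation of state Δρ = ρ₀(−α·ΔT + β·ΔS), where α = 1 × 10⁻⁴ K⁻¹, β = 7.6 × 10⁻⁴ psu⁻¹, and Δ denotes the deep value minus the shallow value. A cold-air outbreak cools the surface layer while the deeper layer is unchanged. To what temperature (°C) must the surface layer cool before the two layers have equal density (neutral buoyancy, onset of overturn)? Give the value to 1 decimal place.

Neutral buoyancy requires Δρ = 0, i.e. −α(T_deep − T_surf′) + β(S_deep − S_surf) = 0.
T_surf′ = T_deep − (β/α)·ΔS = 9.4 − (7.6 × 10⁻⁴/1 × 10⁻⁴)·(+0.04) = 9.096 °C.
Cooling required: 12.3 − (9.096) = 3.204 °C.

9.1 °C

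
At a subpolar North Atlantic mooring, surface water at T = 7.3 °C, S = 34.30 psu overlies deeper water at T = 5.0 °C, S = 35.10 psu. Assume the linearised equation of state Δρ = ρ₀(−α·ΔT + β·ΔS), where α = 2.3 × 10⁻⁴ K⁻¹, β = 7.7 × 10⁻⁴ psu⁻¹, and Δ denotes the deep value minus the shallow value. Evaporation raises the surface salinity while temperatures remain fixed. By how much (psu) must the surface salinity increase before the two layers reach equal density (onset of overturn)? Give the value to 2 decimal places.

1.49 psu

Neutral buoyancy requires −α(T_deep − T_surf) + β(S_deep − S_surf′) = 0.
S_surf′ = S_deep − (α/β)·ΔT = 35.10 − (2.3 × 10⁻⁴/7.7 × 10⁻⁴)·(-2.3) = 35.7870 psu.
Increase required: 35.7870 − 34.30 = 1.4870 psu.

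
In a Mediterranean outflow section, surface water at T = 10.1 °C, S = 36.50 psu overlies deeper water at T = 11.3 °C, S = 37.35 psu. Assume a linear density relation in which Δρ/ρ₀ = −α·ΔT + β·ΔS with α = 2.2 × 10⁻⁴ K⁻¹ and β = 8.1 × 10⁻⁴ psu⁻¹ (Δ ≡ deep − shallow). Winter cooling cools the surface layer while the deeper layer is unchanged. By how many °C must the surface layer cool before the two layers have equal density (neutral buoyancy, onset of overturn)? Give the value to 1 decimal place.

1.9 °C

Neutral buoyancy requires Δρ = 0, i.e. −α(T_deep − T_surf′) + β(S_deep − S_surf) = 0.
T_surf′ = T_deep − (β/α)·ΔS = 11.3 − (8.1 × 10⁻⁴/2.2 × 10⁻⁴)·(+0.85) = 8.170 °C.
Cooling required: 10.1 − (8.170) = 1.930 °C.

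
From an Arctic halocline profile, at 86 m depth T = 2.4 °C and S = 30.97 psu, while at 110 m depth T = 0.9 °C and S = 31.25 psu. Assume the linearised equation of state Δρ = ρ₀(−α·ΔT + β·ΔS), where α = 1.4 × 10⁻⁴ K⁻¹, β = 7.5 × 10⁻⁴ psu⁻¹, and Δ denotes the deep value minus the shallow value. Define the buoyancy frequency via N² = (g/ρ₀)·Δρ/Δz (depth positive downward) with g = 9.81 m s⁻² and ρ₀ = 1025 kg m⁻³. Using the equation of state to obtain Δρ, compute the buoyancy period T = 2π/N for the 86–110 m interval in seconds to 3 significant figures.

ΔT = -1.5 K, ΔS = +0.28 psu (deep − shallow).
Δρ/ρ₀ = −αΔT + βΔS = 2.10 × 10⁻⁴ + 2.10 × 10⁻⁴ = 4.20 × 10⁻⁴, so Δρ ≈ 0.4305 kg m⁻³.
N² = (g/ρ₀)·Δρ/Δz = g·(Δρ/ρ₀)/Δz = 9.81 × 4.20 × 10⁻⁴ / 24 = 1.7168 × 10⁻⁴ s⁻².
N = √(1.7168 × 10⁻⁴) = 0.013103 rad s⁻¹ → T = 2π/N = 479.52 s ≈ 480 s.

480 s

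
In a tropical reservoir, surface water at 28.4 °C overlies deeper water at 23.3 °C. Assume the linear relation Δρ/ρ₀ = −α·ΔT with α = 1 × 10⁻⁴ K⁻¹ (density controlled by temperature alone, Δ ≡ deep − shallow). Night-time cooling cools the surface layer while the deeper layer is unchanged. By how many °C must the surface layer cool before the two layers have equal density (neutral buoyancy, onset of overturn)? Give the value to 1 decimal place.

5.1 °C

With temperature the only control, equal density requires T_surf′ = T_deep.
T_surf′ = 23.3 °C.
Cooling required: 28.4 − 23.3 = 5.1 °C.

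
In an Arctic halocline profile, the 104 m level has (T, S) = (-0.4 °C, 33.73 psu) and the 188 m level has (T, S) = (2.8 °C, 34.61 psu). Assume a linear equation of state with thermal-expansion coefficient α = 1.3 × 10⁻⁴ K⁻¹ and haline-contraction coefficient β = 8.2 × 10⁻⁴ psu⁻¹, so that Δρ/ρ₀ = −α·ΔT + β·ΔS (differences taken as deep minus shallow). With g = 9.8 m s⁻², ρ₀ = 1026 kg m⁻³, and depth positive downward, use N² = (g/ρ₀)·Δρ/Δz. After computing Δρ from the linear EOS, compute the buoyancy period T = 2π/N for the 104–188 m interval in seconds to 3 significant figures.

1.05 × 10³ s

ΔT = +3.2 K, ΔS = +0.88 psu (deep − shallow).
Δρ/ρ₀ = −αΔT + βΔS = -4.16 × 10⁻⁴ + 7.216 × 10⁻⁴ = 3.056 × 10⁻⁴, so Δρ ≈ 0.3135 kg m⁻³.
N² = (g/ρ₀)·Δρ/Δz = g·(Δρ/ρ₀)/Δz = 9.8 × 3.056 × 10⁻⁴ / 84 = 3.5653 × 10⁻⁵ s⁻².
N = √(3.5653 × 10⁻⁵) = 5.9710 × 10⁻³ rad s⁻¹ → T = 2π/N = 1.0523 × 10³ s ≈ 1.05 × 10³ s.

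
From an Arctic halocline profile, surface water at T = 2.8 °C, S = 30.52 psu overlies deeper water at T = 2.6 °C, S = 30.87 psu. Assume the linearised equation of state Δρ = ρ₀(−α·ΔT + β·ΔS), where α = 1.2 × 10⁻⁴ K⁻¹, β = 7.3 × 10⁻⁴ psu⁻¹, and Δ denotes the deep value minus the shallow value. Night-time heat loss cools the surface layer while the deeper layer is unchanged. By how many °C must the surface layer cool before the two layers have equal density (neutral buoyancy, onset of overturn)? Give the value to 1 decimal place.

Neutral buoyancy requires Δρ = 0, i.e. −α(T_deep − T_surf′) + β(S_deep − S_surf) = 0.
T_surf′ = T_deep − (β/α)·ΔS = 2.6 − (7.3 × 10⁻⁴/1.2 × 10⁻⁴)·(+0.35) = 0.471 °C.
Cooling required: 2.8 − (0.471) = 2.329 °C.

2.3 °C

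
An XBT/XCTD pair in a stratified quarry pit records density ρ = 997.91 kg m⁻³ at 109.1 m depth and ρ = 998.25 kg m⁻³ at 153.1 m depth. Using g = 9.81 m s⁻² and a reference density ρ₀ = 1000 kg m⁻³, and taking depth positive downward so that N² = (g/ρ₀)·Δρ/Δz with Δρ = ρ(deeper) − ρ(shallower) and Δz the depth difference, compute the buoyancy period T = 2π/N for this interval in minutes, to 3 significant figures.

Δρ = 998.25 − 997.91 = 0.34 kg m⁻³ over Δz = 153.1 − 109.1 = 44 m.
N² = (9.81/1000) × (0.34/44) = 7.5805 × 10⁻⁵ s⁻².
N = √(7.5805 × 10⁻⁵) = 8.7066 × 10⁻³ rad s⁻¹, so T = 2π/N = 721.66 s = 12.028 min ≈ 12.0 min.

12.0 min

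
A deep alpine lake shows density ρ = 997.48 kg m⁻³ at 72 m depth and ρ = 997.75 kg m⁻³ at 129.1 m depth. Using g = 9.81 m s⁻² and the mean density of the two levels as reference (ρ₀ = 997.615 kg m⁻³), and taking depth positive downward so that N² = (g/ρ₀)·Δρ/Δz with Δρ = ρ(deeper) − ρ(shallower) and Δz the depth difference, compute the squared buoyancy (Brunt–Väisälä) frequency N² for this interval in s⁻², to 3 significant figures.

4.65 × 10⁻⁵ s⁻²

Δρ = 997.75 − 997.48 = 0.27 kg m⁻³ over Δz = 129.1 − 72 = 57.1 m.
N² = (9.81/997.615) × (0.27/57.1) = 4.6498 × 10⁻⁵ s⁻² ≈ 4.65 × 10⁻⁵ s⁻².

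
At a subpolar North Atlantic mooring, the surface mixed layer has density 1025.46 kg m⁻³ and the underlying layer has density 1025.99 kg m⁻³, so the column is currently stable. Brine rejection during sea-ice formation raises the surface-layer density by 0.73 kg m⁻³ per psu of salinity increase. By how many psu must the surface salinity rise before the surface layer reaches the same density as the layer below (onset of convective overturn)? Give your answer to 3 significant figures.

0.726 psu

Density deficit of the surface layer: 1025.99 − 1025.46 = 0.53 kg m⁻³.
Required change = 0.53 / 0.73 = 0.726 psu.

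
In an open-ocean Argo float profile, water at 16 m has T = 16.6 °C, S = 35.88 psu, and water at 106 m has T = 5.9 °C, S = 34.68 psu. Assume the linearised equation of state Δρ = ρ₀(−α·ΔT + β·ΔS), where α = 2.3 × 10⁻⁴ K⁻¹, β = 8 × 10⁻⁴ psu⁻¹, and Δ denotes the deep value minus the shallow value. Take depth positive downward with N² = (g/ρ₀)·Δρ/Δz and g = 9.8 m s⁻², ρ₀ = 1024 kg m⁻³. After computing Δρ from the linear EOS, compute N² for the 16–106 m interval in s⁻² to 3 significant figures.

1.63 × 10⁻⁴ s⁻²

ΔT = -10.7 K, ΔS = -1.20 psu (deep − shallow).
Δρ/ρ₀ = −αΔT + βΔS = 2.461 × 10⁻³ − 9.60 × 10⁻⁴ = 1.501 × 10⁻³, so Δρ ≈ 1.537 kg m⁻³.
N² = (g/ρ₀)·Δρ/Δz = g·(Δρ/ρ₀)/Δz = 9.8 × 1.501 × 10⁻³ / 90 = 1.6344 × 10⁻⁴ s⁻² ≈ 1.63 × 10⁻⁴ s⁻².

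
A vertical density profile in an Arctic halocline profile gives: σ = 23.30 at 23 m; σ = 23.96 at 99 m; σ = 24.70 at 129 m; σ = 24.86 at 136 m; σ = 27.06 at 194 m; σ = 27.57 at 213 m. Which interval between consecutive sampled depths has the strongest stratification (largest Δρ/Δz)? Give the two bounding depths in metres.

136–194 m

Compute the density gradient over each adjacent pair:
  23–99 m: Δρ/Δz = 0.66/76 = 8.7 × 10⁻³ kg m⁻⁴
  99–129 m: Δρ/Δz = 0.74/30 = 0.025 kg m⁻⁴
  129–136 m: Δρ/Δz = 0.16/7 = 0.023 kg m⁻⁴
  136–194 m: Δρ/Δz = 2.20/58 = 0.038 kg m⁻⁴
  194–213 m: Δρ/Δz = 0.51/19 = 0.027 kg m⁻⁴
The largest gradient is in the 136–194 m interval — the pycnocline.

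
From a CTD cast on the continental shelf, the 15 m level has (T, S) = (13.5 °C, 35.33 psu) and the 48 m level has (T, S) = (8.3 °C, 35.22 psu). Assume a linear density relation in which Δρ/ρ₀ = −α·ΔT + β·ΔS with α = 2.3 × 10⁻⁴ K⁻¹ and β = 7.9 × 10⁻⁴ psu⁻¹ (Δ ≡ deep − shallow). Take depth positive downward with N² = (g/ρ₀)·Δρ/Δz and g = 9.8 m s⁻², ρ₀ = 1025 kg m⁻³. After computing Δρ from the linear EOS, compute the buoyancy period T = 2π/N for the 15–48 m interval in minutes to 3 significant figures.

5.77 min

ΔT = -5.2 K, ΔS = -0.11 psu (deep − shallow).
Δρ/ρ₀ = −αΔT + βΔS = 1.196 × 10⁻³ − 8.69 × 10⁻⁵ = 1.1091 × 10⁻³, so Δρ ≈ 1.137 kg m⁻³.
N² = (g/ρ₀)·Δρ/Δz = g·(Δρ/ρ₀)/Δz = 9.8 × 1.1091 × 10⁻³ / 33 = 3.2937 × 10⁻⁴ s⁻².
N = √(3.2937 × 10⁻⁴) = 0.018149 rad s⁻¹ → T = 2π/N = 346.20 s = 5.7700 min ≈ 5.77 min.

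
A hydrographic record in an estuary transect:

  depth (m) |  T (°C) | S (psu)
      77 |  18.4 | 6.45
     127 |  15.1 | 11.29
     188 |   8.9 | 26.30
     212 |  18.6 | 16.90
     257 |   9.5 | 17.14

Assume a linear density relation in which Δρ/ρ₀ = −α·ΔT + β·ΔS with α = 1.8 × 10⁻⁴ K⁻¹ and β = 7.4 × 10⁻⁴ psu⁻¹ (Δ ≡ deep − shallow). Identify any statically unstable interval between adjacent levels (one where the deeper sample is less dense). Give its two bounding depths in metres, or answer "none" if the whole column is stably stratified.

188–212 m

Evaluate Δρ/ρ₀ = −αΔT + βΔS across each adjacent pair:
  77–127 m: −αΔT+βΔS = −(1.8 × 10⁻⁴)(-3.3)+(7.4 × 10⁻⁴)(+4.84) = 4.2 × 10⁻³ → stable
  127–188 m: −αΔT+βΔS = −(1.8 × 10⁻⁴)(-6.2)+(7.4 × 10⁻⁴)(+15.01) = 0.012 → stable
  188–212 m: −αΔT+βΔS = −(1.8 × 10⁻⁴)(+9.7)+(7.4 × 10⁻⁴)(-9.40) = -8.7 × 10⁻³ → UNSTABLE
  212–257 m: −αΔT+βΔS = −(1.8 × 10⁻⁴)(-9.1)+(7.4 × 10⁻⁴)(+0.24) = 1.8 × 10⁻³ → stable
The 188–212 m interval has Δρ < 0: lighter water underlies denser water.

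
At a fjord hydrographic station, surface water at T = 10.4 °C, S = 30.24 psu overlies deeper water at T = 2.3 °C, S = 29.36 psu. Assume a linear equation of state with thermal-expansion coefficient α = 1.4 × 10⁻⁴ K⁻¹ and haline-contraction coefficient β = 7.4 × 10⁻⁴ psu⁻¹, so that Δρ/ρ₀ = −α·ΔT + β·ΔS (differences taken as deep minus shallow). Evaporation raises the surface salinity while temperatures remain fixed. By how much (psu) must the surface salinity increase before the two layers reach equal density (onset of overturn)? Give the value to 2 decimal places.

0.65 psu

Neutral buoyancy requires −α(T_deep − T_surf) + β(S_deep − S_surf′) = 0.
S_surf′ = S_deep − (α/β)·ΔT = 29.36 − (1.4 × 10⁻⁴/7.4 × 10⁻⁴)·(-8.1) = 30.8924 psu.
Increase required: 30.8924 − 30.24 = 0.6524 psu.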